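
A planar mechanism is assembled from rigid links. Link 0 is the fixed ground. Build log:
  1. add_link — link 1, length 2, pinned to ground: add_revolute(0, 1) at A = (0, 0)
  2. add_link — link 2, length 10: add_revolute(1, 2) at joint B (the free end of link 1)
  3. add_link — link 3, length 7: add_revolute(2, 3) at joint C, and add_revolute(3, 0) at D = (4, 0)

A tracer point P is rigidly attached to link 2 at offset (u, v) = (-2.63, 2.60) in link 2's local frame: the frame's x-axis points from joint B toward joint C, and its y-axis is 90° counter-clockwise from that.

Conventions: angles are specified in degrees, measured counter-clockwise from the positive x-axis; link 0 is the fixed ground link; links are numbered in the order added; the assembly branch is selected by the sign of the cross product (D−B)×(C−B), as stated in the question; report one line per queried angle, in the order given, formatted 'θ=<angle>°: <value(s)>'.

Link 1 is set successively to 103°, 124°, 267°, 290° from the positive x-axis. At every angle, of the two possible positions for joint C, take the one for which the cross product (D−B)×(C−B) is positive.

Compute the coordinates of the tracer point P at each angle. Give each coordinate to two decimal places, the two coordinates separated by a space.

A=(0,0), D=(4.00,0)
θ=103°: B = A + 2.00·(cos103°, sin103°) = (-0.4499, 1.9487)
θ=103°: |BD| = 4.8579
θ=103°: circle(B,10.00) ∩ circle(D,7.00): a=7.6781, h=6.4067
θ=103°:   candidates: C₊=(9.1534,4.7373) cross=31.123; C₋=(4.0133,-7.0000) cross=-31.123
θ=103°:   branch + wants cross > 0 → take C=(9.1534,4.7373) (cross=31.123)
θ=103°: ex = (C−B)/|BC| = (0.9603,0.2789); ey = (-0.2789,0.9603)
θ=103°: P = B + -2.63·ex + 2.60·ey = (-3.7006,3.7122)
θ=124°: B = A + 2.00·(cos124°, sin124°) = (-1.1184, 1.6581)
θ=124°: |BD| = 5.3802
θ=124°: circle(B,10.00) ∩ circle(D,7.00): a=7.4297, h=6.6933
θ=124°:   candidates: C₊=(8.0124,5.7359) cross=36.011; C₋=(3.8870,-6.9991) cross=-36.011
θ=124°:   branch + wants cross > 0 → take C=(8.0124,5.7359) (cross=36.011)
θ=124°: ex = (C−B)/|BC| = (0.9131,0.4078); ey = (-0.4078,0.9131)
θ=124°: P = B + -2.63·ex + 2.60·ey = (-4.5800,2.9596)
θ=267°: B = A + 2.00·(cos267°, sin267°) = (-0.1047, -1.9973)
θ=267°: |BD| = 4.5648
θ=267°: circle(B,10.00) ∩ circle(D,7.00): a=7.8686, h=6.1713
θ=267°:   candidates: C₊=(4.2707,6.9948) cross=28.171; C₋=(9.6710,-4.1037) cross=-28.171
θ=267°:   branch + wants cross > 0 → take C=(4.2707,6.9948) (cross=28.171)
θ=267°: ex = (C−B)/|BC| = (0.4375,0.8992); ey = (-0.8992,0.4375)
θ=267°: P = B + -2.63·ex + 2.60·ey = (-3.5933,-3.2246)
θ=290°: B = A + 2.00·(cos290°, sin290°) = (0.6840, -1.8794)
θ=290°: |BD| = 3.8115
θ=290°: circle(B,10.00) ∩ circle(D,7.00): a=8.5960, h=5.1097
θ=290°:   candidates: C₊=(5.6429,6.8045) cross=19.476; C₋=(10.6819,-2.0862) cross=-19.476
θ=290°:   branch + wants cross > 0 → take C=(5.6429,6.8045) (cross=19.476)
θ=290°: ex = (C−B)/|BC| = (0.4959,0.8684); ey = (-0.8684,0.4959)
θ=290°: P = B + -2.63·ex + 2.60·ey = (-2.8780,-2.8739)

θ=103°: -3.70 3.71
θ=124°: -4.58 2.96
θ=267°: -3.59 -3.22
θ=290°: -2.88 -2.87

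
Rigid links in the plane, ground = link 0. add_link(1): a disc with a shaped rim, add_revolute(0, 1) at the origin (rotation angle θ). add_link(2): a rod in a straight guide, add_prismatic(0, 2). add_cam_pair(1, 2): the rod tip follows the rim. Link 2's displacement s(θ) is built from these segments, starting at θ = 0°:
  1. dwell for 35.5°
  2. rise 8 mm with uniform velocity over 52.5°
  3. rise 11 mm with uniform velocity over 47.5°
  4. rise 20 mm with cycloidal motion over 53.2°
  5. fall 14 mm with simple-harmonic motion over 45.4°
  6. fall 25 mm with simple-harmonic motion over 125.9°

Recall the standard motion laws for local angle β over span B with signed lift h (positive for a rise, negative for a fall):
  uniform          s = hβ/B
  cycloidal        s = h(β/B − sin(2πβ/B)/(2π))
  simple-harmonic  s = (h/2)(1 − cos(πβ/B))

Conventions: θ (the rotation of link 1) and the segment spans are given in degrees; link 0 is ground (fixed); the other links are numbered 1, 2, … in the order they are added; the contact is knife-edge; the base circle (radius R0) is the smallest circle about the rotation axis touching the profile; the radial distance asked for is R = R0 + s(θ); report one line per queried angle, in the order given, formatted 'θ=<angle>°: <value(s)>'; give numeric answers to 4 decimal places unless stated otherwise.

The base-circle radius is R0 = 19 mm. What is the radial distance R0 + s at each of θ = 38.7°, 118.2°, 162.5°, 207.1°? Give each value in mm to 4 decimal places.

segment 1 (0° to 35.5°, dwell): s unchanged at 0.0000
θ = 38.7° falls in segment 2 (35.5° to 88°, uniform, h = 8): β = 38.7 − 35.5 = 3.2°, B = 52.5°; Δs = 8·3.2/52.5 = 0.4876; s = 0.0000 + 0.4876 = 0.4876
segment 2 (35.5° to 88°, uniform, h = 8) is passed completely: s = 0.0000 + (8) = 8.0000
θ = 118.2° falls in segment 3 (88° to 135.5°, uniform, h = 11): β = 118.2 − 88 = 30.2°, B = 47.5°; Δs = 11·30.2/47.5 = 6.9937; s = 8.0000 + 6.9937 = 14.9937
segment 3 (88° to 135.5°, uniform, h = 11) is passed completely: s = 8.0000 + (11) = 19.0000
θ = 162.5° falls in segment 4 (135.5° to 188.7°, cycloidal, h = 20): β = 162.5 − 135.5 = 27°, B = 53.2°; Δs = 20·(0.5075 − sin(2π·0.5075)/(2π)) = 10.3007; s = 19.0000 + 10.3007 = 29.3007
segment 4 (135.5° to 188.7°, cycloidal, h = 20) is passed completely: s = 19.0000 + (20) = 39.0000
θ = 207.1° falls in segment 5 (188.7° to 234.1°, simple-harmonic, h = -14): β = 207.1 − 188.7 = 18.4°, B = 45.4°; Δs = -14/2·(1 − cos(π·0.4053)) = -4.9477; s = 39.0000 − 4.9477 = 34.0523
θ=38.7°: R = R0 + s = 19 + 0.4876 = 19.4876
θ=118.2°: R = R0 + s = 19 + 14.9937 = 33.9937
θ=162.5°: R = R0 + s = 19 + 29.3007 = 48.3007
θ=207.1°: R = R0 + s = 19 + 34.0523 = 53.0523

θ=38.7°: 19.4876
θ=118.2°: 33.9937
θ=162.5°: 48.3007
θ=207.1°: 53.0523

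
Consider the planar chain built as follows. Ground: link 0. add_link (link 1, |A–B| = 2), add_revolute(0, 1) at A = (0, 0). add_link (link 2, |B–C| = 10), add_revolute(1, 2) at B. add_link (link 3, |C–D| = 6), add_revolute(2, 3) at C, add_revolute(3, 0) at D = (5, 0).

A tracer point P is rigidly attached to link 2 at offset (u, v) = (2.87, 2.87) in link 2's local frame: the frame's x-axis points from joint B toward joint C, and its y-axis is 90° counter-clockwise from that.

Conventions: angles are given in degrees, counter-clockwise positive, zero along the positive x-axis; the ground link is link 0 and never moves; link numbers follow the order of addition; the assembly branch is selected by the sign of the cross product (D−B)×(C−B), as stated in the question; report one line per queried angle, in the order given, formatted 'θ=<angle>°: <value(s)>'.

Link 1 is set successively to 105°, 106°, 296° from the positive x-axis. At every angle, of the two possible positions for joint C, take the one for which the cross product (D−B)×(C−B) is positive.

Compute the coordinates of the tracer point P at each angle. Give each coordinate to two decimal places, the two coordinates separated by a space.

A=(0,0), D=(5.00,0)
θ=105°: B = A + 2.00·(cos105°, sin105°) = (-0.5176, 1.9319)
θ=105°: |BD| = 5.8461
θ=105°: circle(B,10.00) ∩ circle(D,6.00): a=8.3968, h=5.4308
θ=105°:   candidates: C₊=(9.2021,4.2828) cross=31.749; C₋=(5.6128,-5.9686) cross=-31.749
θ=105°:   branch + wants cross > 0 → take C=(9.2021,4.2828) (cross=31.749)
θ=105°: ex = (C−B)/|BC| = (0.9720,0.2351); ey = (-0.2351,0.9720)
θ=105°: P = B + 2.87·ex + 2.87·ey = (1.5972,5.3961)
θ=106°: B = A + 2.00·(cos106°, sin106°) = (-0.5513, 1.9225)
θ=106°: |BD| = 5.8748
θ=106°: circle(B,10.00) ∩ circle(D,6.00): a=8.3844, h=5.4499
θ=106°:   candidates: C₊=(9.1550,4.3285) cross=32.017; C₋=(5.5880,-5.9711) cross=-32.017
θ=106°:   branch + wants cross > 0 → take C=(9.1550,4.3285) (cross=32.017)
θ=106°: ex = (C−B)/|BC| = (0.9706,0.2406); ey = (-0.2406,0.9706)
θ=106°: P = B + 2.87·ex + 2.87·ey = (1.5439,5.3987)
θ=296°: B = A + 2.00·(cos296°, sin296°) = (0.8767, -1.7976)
θ=296°: |BD| = 4.4981
θ=296°: circle(B,10.00) ∩ circle(D,6.00): a=9.3632, h=3.5115
θ=296°:   candidates: C₊=(8.0564,5.1632) cross=15.795; C₋=(10.8631,-1.2746) cross=-15.795
θ=296°:   branch + wants cross > 0 → take C=(8.0564,5.1632) (cross=15.795)
θ=296°: ex = (C−B)/|BC| = (0.7180,0.6961); ey = (-0.6961,0.7180)
θ=296°: P = B + 2.87·ex + 2.87·ey = (0.9396,2.2607)

θ=105°: 1.60 5.40
θ=106°: 1.54 5.40
θ=296°: 0.94 2.26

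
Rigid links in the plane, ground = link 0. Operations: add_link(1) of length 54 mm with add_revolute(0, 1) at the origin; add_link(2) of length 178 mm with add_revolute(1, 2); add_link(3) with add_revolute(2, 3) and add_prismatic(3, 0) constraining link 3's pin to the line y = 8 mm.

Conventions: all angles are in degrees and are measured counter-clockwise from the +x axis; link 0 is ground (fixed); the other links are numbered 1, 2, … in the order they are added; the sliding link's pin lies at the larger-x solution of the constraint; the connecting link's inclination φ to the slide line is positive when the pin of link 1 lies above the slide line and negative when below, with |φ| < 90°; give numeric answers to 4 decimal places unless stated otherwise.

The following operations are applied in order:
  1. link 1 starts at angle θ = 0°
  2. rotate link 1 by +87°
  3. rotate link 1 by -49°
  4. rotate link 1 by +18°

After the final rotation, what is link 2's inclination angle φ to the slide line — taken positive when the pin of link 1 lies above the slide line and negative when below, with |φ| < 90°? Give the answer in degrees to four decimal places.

geometry: r = 54 mm, L = 178 mm, e = 8 mm; θ starts at 0°
rotate link 1 by +87°: θ ← 0° +87° = 87°
rotate link 1 by -49°: θ ← 87° -49° = 38°
rotate link 1 by +18°: θ ← 38° +18° = 56°
h = r sin θ − e = 44.768029 − 8 = 36.768029
sin φ = h / L = 36.768029 / 178 = 0.20656196
φ = arcsin(0.20656196) = 11.920950°

11.9210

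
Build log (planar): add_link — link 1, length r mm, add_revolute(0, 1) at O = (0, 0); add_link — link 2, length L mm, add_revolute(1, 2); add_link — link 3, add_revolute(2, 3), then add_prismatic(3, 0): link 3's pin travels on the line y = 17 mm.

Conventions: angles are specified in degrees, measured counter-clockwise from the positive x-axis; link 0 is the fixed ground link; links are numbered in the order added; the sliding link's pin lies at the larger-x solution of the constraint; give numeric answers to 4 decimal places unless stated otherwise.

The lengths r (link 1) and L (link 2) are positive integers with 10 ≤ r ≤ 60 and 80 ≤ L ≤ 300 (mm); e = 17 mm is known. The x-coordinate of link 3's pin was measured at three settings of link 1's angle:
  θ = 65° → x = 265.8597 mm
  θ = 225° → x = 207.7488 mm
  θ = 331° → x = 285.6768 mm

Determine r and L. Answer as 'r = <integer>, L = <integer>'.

constraint per measurement: (x − r cos θ)² + (r sin θ − e)² = L²
subtracting the θ₁ and θ₂ equations cancels the r² and L² terms:
r = (x₁² − x₂²) / (2[(x₁cos θ₁ + e sin θ₁) − (x₂cos θ₂ + e sin θ₂)]) = 48.0000 → r = 48
L² = (x₁ − r cos θ₁)² + (r sin θ₁ − e)² = 61008.9980 → L = 247.0000 → L = 247
check at θ₃=331°: x = 285.6768 (printed 285.6768) ✓

r = 48, L = 247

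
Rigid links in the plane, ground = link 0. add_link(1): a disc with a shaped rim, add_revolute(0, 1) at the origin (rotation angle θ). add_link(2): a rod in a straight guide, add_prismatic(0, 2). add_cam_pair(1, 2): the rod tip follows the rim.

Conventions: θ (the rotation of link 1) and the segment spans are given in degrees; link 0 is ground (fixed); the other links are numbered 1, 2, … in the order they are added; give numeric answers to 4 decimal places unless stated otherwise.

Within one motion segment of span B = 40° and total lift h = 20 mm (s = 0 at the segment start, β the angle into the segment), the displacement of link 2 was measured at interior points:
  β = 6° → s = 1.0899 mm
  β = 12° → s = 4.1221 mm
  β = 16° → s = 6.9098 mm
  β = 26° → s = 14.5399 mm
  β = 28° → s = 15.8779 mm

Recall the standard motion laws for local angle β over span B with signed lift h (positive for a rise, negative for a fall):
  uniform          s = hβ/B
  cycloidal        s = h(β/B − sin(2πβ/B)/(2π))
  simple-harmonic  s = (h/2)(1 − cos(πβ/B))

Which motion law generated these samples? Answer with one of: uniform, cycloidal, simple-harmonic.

candidates at β/B = r: uniform s = h·r (linear in β); cycloidal s = h·(r − sin(2πr)/(2π)); simple-harmonic s = (h/2)(1 − cos(πr))
β=6°: printed 1.0899 | uniform 3.0000, cycloidal 0.4248, simple-harmonic 1.0899
β=12°: printed 4.1221 | uniform 6.0000, cycloidal 2.9727, simple-harmonic 4.1221
β=16°: printed 6.9098 | uniform 8.0000, cycloidal 6.1290, simple-harmonic 6.9098
β=26°: printed 14.5399 | uniform 13.0000, cycloidal 15.5752, simple-harmonic 14.5399
β=28°: printed 15.8779 | uniform 14.0000, cycloidal 17.0273, simple-harmonic 15.8779
only one law matches every sample → simple-harmonic

simple-harmonic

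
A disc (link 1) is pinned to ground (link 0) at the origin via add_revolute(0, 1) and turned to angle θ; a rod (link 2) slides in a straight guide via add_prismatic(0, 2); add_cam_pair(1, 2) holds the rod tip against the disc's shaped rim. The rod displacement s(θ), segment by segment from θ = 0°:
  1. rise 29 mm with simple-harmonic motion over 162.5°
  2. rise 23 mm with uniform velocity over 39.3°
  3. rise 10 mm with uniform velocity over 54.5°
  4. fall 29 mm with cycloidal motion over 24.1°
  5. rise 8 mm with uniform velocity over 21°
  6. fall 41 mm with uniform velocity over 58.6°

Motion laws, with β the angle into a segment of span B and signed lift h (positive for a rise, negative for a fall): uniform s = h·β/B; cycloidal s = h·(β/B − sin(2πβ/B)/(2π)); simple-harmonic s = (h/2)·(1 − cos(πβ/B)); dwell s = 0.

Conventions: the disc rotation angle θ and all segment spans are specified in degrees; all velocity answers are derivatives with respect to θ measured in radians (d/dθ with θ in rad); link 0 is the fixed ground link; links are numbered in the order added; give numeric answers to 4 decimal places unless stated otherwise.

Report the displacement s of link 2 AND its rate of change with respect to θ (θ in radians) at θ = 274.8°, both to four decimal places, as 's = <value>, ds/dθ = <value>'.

segment 1 (0° to 162.5°, simple-harmonic, h = 29) is passed completely: s = 0.0000 + (29) = 29.0000
segment 2 (162.5° to 201.8°, uniform, h = 23) is passed completely: s = 29.0000 + (23) = 52.0000
segment 3 (201.8° to 256.3°, uniform, h = 10) is passed completely: s = 52.0000 + (10) = 62.0000
θ = 274.8° falls in segment 4 (256.3° to 280.4°, cycloidal, h = -29): β = 274.8 − 256.3 = 18.5°, B = 24.1°; Δs = -29·(0.7676 − sin(2π·0.7676)/(2π)) = -26.8486; s = 62.0000 − 26.8486 = 35.1514
velocity in seg [256.3°–280.4°] (cycloidal), θ in radians: β = 18.5° = 0.3229 rad, B = 24.1° = 0.4206 rad; ds/dθ = (h/B)(1 − cos(2πβ/B)) = ((-29)/0.4206)(1 − cos(2π·0.7676)) = -61.321420 mm/rad

s = 35.1514, ds/dθ = -61.3214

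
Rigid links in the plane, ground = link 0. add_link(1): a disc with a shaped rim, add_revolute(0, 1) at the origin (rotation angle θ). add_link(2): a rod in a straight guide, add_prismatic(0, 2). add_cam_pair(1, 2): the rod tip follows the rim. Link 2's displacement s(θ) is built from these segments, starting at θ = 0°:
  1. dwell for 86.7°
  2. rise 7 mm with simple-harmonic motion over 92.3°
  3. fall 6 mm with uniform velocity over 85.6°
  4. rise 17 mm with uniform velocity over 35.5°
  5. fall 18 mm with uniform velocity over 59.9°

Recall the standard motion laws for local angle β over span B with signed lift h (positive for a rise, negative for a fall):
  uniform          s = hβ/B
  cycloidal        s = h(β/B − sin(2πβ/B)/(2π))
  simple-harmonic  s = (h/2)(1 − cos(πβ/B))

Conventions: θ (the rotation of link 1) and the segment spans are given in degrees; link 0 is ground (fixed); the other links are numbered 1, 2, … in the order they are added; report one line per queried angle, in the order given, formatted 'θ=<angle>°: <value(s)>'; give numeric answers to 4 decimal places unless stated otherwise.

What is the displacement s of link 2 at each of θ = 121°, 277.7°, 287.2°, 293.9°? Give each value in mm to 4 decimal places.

segment 1 (0° to 86.7°, dwell): s unchanged at 0.0000
θ = 121° falls in segment 2 (86.7° to 179°, simple-harmonic, h = 7): β = 121 − 86.7 = 34.3°, B = 92.3°; Δs = 7/2·(1 − cos(π·0.3716)) = 2.1263; s = 0.0000 + 2.1263 = 2.1263
segment 2 (86.7° to 179°, simple-harmonic, h = 7) is passed completely: s = 0.0000 + (7) = 7.0000
segment 3 (179° to 264.6°, uniform, h = -6) is passed completely: s = 7.0000 + (-6) = 1.0000
θ = 277.7° falls in segment 4 (264.6° to 300.1°, uniform, h = 17): β = 277.7 − 264.6 = 13.1°, B = 35.5°; Δs = 17·13.1/35.5 = 6.2732; s = 1.0000 + 6.2732 = 7.2732
θ = 287.2° falls in segment 4 (264.6° to 300.1°, uniform, h = 17): β = 287.2 − 264.6 = 22.6°, B = 35.5°; Δs = 17·22.6/35.5 = 10.8225; s = 1.0000 + 10.8225 = 11.8225
θ = 293.9° falls in segment 4 (264.6° to 300.1°, uniform, h = 17): β = 293.9 − 264.6 = 29.3°, B = 35.5°; Δs = 17·29.3/35.5 = 14.0310; s = 1.0000 + 14.0310 = 15.0310

θ=121°: 2.1263
θ=277.7°: 7.2732
θ=287.2°: 11.8225
θ=293.9°: 15.0310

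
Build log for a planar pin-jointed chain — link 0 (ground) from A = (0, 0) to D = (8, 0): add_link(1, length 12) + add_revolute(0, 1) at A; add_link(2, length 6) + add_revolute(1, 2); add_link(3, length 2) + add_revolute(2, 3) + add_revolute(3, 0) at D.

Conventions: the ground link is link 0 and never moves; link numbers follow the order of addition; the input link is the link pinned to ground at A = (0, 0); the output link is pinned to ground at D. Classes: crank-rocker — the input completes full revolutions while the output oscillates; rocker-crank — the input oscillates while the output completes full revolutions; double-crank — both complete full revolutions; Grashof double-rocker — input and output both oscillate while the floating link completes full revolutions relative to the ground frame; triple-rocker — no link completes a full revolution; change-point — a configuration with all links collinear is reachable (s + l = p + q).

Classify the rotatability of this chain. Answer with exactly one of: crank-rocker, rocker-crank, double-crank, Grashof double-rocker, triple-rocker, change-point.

lengths: ground=8, input=12, coupler=6, output=2
sorted: s=2 (shortest), l=12 (longest), p+q=14
s + l = 14 vs p + q = 14
s + l = p + q → change-point (collinear configuration reachable)

change-point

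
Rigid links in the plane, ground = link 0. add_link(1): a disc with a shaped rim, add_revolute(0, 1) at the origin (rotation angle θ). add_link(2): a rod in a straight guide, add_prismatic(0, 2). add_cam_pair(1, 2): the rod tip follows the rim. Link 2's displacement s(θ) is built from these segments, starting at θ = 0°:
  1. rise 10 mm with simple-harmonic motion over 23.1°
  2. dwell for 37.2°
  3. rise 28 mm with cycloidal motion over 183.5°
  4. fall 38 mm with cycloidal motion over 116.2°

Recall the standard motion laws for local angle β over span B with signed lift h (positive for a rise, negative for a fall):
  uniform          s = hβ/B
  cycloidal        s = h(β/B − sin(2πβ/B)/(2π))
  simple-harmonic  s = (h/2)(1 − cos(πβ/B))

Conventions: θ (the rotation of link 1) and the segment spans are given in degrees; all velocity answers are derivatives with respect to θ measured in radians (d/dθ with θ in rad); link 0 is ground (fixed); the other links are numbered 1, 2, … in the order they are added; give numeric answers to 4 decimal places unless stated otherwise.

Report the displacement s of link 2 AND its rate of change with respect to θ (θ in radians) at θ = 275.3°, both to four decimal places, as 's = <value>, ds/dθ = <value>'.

segment 1 (0° to 23.1°, simple-harmonic, h = 10) is passed completely: s = 0.0000 + (10) = 10.0000
segment 2 (23.1° to 60.3°, dwell): s unchanged at 10.0000
segment 3 (60.3° to 243.8°, cycloidal, h = 28) is passed completely: s = 10.0000 + (28) = 38.0000
θ = 275.3° falls in segment 4 (243.8° to 360°, cycloidal, h = -38): β = 275.3 − 243.8 = 31.5°, B = 116.2°; Δs = -38·(0.2711 − sin(2π·0.2711)/(2π)) = -4.3063; s = 38.0000 − 4.3063 = 33.6937
velocity in seg [243.8°–360°] (cycloidal), θ in radians: β = 31.5° = 0.5498 rad, B = 116.2° = 2.0281 rad; ds/dθ = (h/B)(1 − cos(2πβ/B)) = ((-38)/2.0281)(1 − cos(2π·0.2711)) = -21.211966 mm/rad

s = 33.6937, ds/dθ = -21.2120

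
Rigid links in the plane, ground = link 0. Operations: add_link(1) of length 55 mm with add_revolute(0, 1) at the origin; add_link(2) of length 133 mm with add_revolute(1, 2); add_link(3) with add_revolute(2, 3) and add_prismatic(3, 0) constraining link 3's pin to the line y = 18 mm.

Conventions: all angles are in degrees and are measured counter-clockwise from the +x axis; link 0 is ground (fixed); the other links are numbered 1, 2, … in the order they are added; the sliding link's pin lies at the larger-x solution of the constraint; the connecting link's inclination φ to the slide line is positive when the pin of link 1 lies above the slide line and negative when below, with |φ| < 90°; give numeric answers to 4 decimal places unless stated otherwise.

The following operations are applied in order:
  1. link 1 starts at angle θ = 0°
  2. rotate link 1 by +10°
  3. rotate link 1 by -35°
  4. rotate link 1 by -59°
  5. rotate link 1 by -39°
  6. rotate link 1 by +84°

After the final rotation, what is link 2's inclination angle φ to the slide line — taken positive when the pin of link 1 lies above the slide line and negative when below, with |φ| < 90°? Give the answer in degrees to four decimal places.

geometry: r = 55 mm, L = 133 mm, e = 18 mm; θ starts at 0°
rotate link 1 by +10°: θ ← 0° +10° = 10°
rotate link 1 by -35°: θ ← 10° -35° = -25°
rotate link 1 by -59°: θ ← -25° -59° = -84°
rotate link 1 by -39°: θ ← -84° -39° = -123°
rotate link 1 by +84°: θ ← -123° +84° = -39°
h = r sin θ − e = -34.612622 − 18 = -52.612622
sin φ = h / L = -52.612622 / 133 = -0.39558362
φ = arcsin(-0.39558362) = -23.302378°

-23.3024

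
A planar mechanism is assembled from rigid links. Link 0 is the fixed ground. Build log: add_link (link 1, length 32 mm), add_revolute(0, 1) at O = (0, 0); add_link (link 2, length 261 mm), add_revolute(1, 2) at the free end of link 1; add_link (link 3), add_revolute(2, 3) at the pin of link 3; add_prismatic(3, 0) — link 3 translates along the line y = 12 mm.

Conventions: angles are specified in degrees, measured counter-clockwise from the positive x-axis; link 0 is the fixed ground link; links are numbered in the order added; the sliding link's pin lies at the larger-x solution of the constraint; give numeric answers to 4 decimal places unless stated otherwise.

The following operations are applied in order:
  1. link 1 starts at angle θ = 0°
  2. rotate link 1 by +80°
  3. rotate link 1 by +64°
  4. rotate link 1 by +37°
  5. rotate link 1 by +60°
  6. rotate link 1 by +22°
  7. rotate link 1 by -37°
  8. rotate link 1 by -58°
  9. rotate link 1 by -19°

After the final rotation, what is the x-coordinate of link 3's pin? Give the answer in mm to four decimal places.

geometry: r = 32 mm, L = 261 mm, e = 12 mm; θ starts at 0°
rotate link 1 by +80°: θ ← 0° +80° = 80°
rotate link 1 by +64°: θ ← 80° +64° = 144°
rotate link 1 by +37°: θ ← 144° +37° = 181°
rotate link 1 by +60°: θ ← 181° +60° = 241°
rotate link 1 by +22°: θ ← 241° +22° = 263°
rotate link 1 by -37°: θ ← 263° -37° = 226°
rotate link 1 by -58°: θ ← 226° -58° = 168°
rotate link 1 by -19°: θ ← 168° -19° = 149°
crank pin P = (r cos θ, r sin θ) = (-27.429354, 16.481218)
h = r sin θ − e = 16.481218 − 12 = 4.481218
x = r cos θ + √(L² − h²) = -27.429354 + 260.961527 = 233.532174

233.5322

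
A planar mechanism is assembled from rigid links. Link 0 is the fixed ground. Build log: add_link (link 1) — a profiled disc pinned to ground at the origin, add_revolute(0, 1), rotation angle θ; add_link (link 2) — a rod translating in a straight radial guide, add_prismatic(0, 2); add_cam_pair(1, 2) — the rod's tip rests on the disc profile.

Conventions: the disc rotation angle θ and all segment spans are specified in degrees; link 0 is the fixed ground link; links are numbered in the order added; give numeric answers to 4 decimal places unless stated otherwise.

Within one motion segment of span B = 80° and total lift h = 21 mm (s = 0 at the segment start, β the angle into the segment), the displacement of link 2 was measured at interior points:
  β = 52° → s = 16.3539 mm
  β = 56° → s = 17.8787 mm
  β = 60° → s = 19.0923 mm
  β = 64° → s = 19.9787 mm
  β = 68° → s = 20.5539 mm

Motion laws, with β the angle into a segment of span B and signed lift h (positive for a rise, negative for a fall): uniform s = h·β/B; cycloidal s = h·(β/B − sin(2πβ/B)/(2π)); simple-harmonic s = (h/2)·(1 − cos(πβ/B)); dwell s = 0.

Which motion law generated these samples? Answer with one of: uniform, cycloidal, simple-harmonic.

candidates at β/B = r: uniform s = h·r (linear in β); cycloidal s = h·(r − sin(2πr)/(2π)); simple-harmonic s = (h/2)(1 − cos(πr))
β=52°: printed 16.3539 | uniform 13.6500, cycloidal 16.3539, simple-harmonic 15.2669
β=56°: printed 17.8787 | uniform 14.7000, cycloidal 17.8787, simple-harmonic 16.6717
β=60°: printed 19.0923 | uniform 15.7500, cycloidal 19.0923, simple-harmonic 17.9246
β=64°: printed 19.9787 | uniform 16.8000, cycloidal 19.9787, simple-harmonic 18.9947
β=68°: printed 20.5539 | uniform 17.8500, cycloidal 20.5539, simple-harmonic 19.8556
only one law matches every sample → cycloidal

cycloidal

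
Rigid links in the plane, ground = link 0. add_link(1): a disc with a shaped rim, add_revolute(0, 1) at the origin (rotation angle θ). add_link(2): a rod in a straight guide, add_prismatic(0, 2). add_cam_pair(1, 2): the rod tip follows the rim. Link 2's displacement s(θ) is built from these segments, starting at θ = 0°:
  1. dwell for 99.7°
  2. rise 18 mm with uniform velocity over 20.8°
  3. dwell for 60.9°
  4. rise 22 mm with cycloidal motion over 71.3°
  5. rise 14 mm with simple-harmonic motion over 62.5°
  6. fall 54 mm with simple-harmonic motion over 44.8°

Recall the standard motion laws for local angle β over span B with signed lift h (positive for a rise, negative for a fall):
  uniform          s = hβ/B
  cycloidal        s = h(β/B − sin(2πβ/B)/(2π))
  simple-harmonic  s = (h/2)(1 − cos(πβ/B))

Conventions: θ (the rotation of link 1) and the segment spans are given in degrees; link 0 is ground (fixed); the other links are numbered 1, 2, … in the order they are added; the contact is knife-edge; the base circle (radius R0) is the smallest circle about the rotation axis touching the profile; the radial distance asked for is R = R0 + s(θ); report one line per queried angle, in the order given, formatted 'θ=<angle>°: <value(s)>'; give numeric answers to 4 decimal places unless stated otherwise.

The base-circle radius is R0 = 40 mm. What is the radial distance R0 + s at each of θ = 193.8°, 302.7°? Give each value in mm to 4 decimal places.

segment 1 (0° to 99.7°, dwell): s unchanged at 0.0000
segment 2 (99.7° to 120.5°, uniform, h = 18) is passed completely: s = 0.0000 + (18) = 18.0000
segment 3 (120.5° to 181.4°, dwell): s unchanged at 18.0000
θ = 193.8° falls in segment 4 (181.4° to 252.7°, cycloidal, h = 22): β = 193.8 − 181.4 = 12.4°, B = 71.3°; Δs = 22·(0.1739 − sin(2π·0.1739)/(2π)) = 0.7172; s = 18.0000 + 0.7172 = 18.7172
segment 4 (181.4° to 252.7°, cycloidal, h = 22) is passed completely: s = 18.0000 + (22) = 40.0000
θ = 302.7° falls in segment 5 (252.7° to 315.2°, simple-harmonic, h = 14): β = 302.7 − 252.7 = 50°, B = 62.5°; Δs = 14/2·(1 − cos(π·0.8000)) = 12.6631; s = 40.0000 + 12.6631 = 52.6631
θ=193.8°: R = R0 + s = 40 + 18.7172 = 58.7172
θ=302.7°: R = R0 + s = 40 + 52.6631 = 92.6631

θ=193.8°: 58.7172
θ=302.7°: 92.6631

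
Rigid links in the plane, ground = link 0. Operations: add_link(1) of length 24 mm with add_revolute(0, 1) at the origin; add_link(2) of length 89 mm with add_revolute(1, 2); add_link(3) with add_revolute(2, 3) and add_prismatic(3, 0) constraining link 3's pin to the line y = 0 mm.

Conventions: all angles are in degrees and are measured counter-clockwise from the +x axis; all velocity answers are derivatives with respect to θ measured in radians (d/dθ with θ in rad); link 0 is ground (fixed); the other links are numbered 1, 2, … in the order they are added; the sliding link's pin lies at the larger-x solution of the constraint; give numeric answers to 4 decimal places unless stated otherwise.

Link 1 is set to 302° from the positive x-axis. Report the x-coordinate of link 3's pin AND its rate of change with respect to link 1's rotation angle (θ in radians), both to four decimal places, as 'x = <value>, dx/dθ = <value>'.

geometry: r = 24 mm, L = 89 mm, e = 0 mm
crank pin P = (r cos θ, r sin θ) = (12.718062, -20.353154)
h = r sin θ − e = -20.353154 − 0 = -20.353154
x = r cos θ + √(L² − h²) = 12.718062 + 86.641498 = 99.359560
dx/dθ = −r sin θ − h·r cos θ/√(L² − h²) (θ in radians; h = -20.353154) = 23.340784

x = 99.3596, dx/dθ = 23.3408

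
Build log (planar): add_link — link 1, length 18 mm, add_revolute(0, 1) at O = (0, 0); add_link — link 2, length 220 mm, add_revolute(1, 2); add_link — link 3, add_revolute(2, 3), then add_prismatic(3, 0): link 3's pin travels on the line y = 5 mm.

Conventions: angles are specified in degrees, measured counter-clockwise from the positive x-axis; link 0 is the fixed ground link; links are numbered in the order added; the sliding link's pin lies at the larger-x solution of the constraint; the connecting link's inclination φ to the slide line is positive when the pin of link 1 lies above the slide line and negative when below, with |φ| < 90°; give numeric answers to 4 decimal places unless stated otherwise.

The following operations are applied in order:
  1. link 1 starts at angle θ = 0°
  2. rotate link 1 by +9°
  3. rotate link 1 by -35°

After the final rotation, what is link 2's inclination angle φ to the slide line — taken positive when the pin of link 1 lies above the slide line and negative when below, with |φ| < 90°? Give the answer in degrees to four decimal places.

geometry: r = 18 mm, L = 220 mm, e = 5 mm; θ starts at 0°
rotate link 1 by +9°: θ ← 0° +9° = 9°
rotate link 1 by -35°: θ ← 9° -35° = -26°
h = r sin θ − e = -7.890681 − 5 = -12.890681
sin φ = h / L = -12.890681 / 220 = -0.05859400
φ = arcsin(-0.05859400) = -3.359113°

-3.3591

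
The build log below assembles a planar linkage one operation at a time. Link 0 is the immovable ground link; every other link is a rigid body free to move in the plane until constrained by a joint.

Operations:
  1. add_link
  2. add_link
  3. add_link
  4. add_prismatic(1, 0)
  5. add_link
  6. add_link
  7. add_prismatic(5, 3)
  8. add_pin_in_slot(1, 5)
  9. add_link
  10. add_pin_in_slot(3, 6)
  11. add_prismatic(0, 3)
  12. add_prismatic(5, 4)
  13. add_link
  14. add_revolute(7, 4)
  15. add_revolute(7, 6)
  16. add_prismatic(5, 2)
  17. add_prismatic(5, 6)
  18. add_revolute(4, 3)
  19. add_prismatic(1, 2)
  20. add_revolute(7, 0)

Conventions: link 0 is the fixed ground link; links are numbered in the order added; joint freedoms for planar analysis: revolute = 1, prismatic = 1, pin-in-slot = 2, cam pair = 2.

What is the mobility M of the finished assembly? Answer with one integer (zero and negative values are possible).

L=1 J1=0 J2=0
add link → L=2 J1=0 J2=0
add link → L=3 J1=0 J2=0
add link → L=4 J1=0 J2=0
P@1,0 dof=1 J1 → L=4 J1=1 J2=0
add link → L=5 J1=1 J2=0
add link → L=6 J1=1 J2=0
P@5,3 dof=1 J1 → L=6 J1=2 J2=0
PS@1,5 dof=2 J2 → L=6 J1=2 J2=1
add link → L=7 J1=2 J2=1
PS@3,6 dof=2 J2 → L=7 J1=2 J2=2
P@0,3 dof=1 J1 → L=7 J1=3 J2=2
P@5,4 dof=1 J1 → L=7 J1=4 J2=2
add link → L=8 J1=4 J2=2
R@7,4 dof=1 J1 → L=8 J1=5 J2=2
R@7,6 dof=1 J1 → L=8 J1=6 J2=2
P@5,2 dof=1 J1 → L=8 J1=7 J2=2
P@5,6 dof=1 J1 → L=8 J1=8 J2=2
R@4,3 dof=1 J1 → L=8 J1=9 J2=2
P@1,2 dof=1 J1 → L=8 J1=10 J2=2
R@7,0 dof=1 J1 → L=8 J1=11 J2=2
M=3(L−1)−2J1−J2=3·7−2·11−2=-3

M = -3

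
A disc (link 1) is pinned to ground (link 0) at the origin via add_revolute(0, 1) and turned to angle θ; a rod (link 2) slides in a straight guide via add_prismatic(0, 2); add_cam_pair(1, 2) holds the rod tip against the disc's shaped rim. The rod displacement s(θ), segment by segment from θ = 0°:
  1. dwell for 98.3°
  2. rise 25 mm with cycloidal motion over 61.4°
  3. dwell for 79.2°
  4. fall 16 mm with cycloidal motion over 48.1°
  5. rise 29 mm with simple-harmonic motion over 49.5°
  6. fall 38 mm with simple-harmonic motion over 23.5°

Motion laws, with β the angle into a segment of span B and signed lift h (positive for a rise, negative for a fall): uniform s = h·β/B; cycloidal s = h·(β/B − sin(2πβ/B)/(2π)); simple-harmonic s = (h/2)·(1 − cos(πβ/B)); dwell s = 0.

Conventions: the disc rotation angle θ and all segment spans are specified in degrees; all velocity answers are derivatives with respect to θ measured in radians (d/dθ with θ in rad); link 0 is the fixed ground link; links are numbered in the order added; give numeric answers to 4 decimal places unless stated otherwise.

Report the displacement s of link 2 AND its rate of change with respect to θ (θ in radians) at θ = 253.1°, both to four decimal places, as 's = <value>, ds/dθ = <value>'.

segment 1 (0° to 98.3°, dwell): s unchanged at 0.0000
segment 2 (98.3° to 159.7°, cycloidal, h = 25) is passed completely: s = 0.0000 + (25) = 25.0000
segment 3 (159.7° to 238.9°, dwell): s unchanged at 25.0000
θ = 253.1° falls in segment 4 (238.9° to 287°, cycloidal, h = -16): β = 253.1 − 238.9 = 14.2°, B = 48.1°; Δs = -16·(0.2952 − sin(2π·0.2952)/(2π)) = -2.2791; s = 25.0000 − 2.2791 = 22.7209
velocity in seg [238.9°–287°] (cycloidal), θ in radians: β = 14.2° = 0.2478 rad, B = 48.1° = 0.8395 rad; ds/dθ = (h/B)(1 − cos(2πβ/B)) = ((-16)/0.8395)(1 − cos(2π·0.2952)) = -24.401245 mm/rad

s = 22.7209, ds/dθ = -24.4012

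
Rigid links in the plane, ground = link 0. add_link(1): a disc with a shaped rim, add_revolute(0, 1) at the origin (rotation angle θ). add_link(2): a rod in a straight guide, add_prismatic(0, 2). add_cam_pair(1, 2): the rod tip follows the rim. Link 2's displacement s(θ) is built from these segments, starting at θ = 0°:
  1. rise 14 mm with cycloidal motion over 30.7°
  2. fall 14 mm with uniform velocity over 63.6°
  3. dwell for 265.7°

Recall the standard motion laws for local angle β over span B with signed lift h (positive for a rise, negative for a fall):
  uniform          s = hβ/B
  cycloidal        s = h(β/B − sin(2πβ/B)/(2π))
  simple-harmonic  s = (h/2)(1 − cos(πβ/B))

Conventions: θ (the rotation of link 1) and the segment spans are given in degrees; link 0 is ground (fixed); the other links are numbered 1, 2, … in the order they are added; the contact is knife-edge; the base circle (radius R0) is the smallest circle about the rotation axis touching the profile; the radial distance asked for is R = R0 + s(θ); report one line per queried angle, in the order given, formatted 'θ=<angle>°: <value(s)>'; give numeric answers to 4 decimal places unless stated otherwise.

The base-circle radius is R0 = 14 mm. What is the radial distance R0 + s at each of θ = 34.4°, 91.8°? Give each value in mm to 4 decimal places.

segment 1 (0° to 30.7°, cycloidal, h = 14) is passed completely: s = 0.0000 + (14) = 14.0000
θ = 34.4° falls in segment 2 (30.7° to 94.3°, uniform, h = -14): β = 34.4 − 30.7 = 3.7°, B = 63.6°; Δs = -14·3.7/63.6 = -0.8145; s = 14.0000 − 0.8145 = 13.1855
θ = 91.8° falls in segment 2 (30.7° to 94.3°, uniform, h = -14): β = 91.8 − 30.7 = 61.1°, B = 63.6°; Δs = -14·61.1/63.6 = -13.4497; s = 14.0000 − 13.4497 = 0.5503
θ=34.4°: R = R0 + s = 14 + 13.1855 = 27.1855
θ=91.8°: R = R0 + s = 14 + 0.5503 = 14.5503

θ=34.4°: 27.1855
θ=91.8°: 14.5503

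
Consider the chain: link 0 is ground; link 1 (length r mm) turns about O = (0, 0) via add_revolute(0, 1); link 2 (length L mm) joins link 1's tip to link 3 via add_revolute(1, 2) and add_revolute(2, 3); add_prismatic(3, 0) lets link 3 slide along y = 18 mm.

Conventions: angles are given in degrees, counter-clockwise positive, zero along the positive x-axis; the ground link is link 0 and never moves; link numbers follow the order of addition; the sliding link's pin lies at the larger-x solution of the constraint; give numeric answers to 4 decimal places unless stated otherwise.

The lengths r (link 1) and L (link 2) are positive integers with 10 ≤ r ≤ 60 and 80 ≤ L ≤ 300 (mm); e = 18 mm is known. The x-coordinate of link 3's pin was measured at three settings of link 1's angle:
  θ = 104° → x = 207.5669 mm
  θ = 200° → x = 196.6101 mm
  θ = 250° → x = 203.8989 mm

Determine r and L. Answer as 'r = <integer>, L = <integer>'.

constraint per measurement: (x − r cos θ)² + (r sin θ − e)² = L²
subtracting the θ₁ and θ₂ equations cancels the r² and L² terms:
r = (x₁² − x₂²) / (2[(x₁cos θ₁ + e sin θ₁) − (x₂cos θ₂ + e sin θ₂)]) = 14.0000 → r = 14
L² = (x₁ − r cos θ₁)² + (r sin θ₁ − e)² = 44521.0083 → L = 211.0000 → L = 211
check at θ₃=250°: x = 203.8989 (printed 203.8989) ✓

r = 14, L = 211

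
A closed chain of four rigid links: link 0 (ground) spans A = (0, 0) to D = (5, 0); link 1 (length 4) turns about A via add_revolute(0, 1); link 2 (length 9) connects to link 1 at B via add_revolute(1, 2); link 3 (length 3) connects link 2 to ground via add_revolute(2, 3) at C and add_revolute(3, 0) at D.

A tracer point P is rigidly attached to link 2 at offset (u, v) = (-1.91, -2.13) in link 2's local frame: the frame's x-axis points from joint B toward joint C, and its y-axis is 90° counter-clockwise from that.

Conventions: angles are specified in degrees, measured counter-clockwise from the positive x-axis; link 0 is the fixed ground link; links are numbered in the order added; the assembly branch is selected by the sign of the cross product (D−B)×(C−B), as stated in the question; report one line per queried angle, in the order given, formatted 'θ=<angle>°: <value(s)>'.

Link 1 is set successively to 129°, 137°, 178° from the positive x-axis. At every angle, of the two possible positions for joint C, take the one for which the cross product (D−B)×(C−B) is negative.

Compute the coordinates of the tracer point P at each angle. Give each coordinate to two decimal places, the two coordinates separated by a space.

A=(0,0), D=(5.00,0)
θ=129°: B = A + 4.00·(cos129°, sin129°) = (-2.5173, 3.1086)
θ=129°: |BD| = 8.1347
θ=129°: circle(B,9.00) ∩ circle(D,3.00): a=8.4928, h=2.9785
θ=129°:   candidates: C₊=(6.4692,2.6156) cross=24.229; C₋=(4.1928,-2.8894) cross=-24.229
θ=129°:   branch - wants cross < 0 → take C=(4.1928,-2.8894) (cross=-24.229)
θ=129°: ex = (C−B)/|BC| = (0.7456,-0.6664); ey = (0.6664,0.7456)
θ=129°: P = B + -1.91·ex + -2.13·ey = (-5.3608,2.7934)
θ=137°: B = A + 4.00·(cos137°, sin137°) = (-2.9254, 2.7280)
θ=137°: |BD| = 8.3818
θ=137°: circle(B,9.00) ∩ circle(D,3.00): a=8.4859, h=2.9982
θ=137°:   candidates: C₊=(6.0743,2.8011) cross=25.130; C₋=(4.1227,-2.8688) cross=-25.130
θ=137°:   branch - wants cross < 0 → take C=(4.1227,-2.8688) (cross=-25.130)
θ=137°: ex = (C−B)/|BC| = (0.7831,-0.6219); ey = (0.6219,0.7831)
θ=137°: P = B + -1.91·ex + -2.13·ey = (-5.7458,2.2477)
θ=178°: B = A + 4.00·(cos178°, sin178°) = (-3.9976, 0.1396)
θ=178°: |BD| = 8.9986
θ=178°: circle(B,9.00) ∩ circle(D,3.00): a=8.4999, h=2.9583
θ=178°:   candidates: C₊=(4.5472,2.9656) cross=26.620; C₋=(4.4554,-2.9502) cross=-26.620
θ=178°:   branch - wants cross < 0 → take C=(4.4554,-2.9502) (cross=-26.620)
θ=178°: ex = (C−B)/|BC| = (0.9392,-0.3433); ey = (0.3433,0.9392)
θ=178°: P = B + -1.91·ex + -2.13·ey = (-6.5227,-1.2052)

θ=129°: -5.36 2.79
θ=137°: -5.75 2.25
θ=178°: -6.52 -1.21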